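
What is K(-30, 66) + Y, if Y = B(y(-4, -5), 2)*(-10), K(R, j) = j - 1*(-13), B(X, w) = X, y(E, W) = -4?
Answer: 119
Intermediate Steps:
K(R, j) = 13 + j (K(R, j) = j + 13 = 13 + j)
Y = 40 (Y = -4*(-10) = 40)
K(-30, 66) + Y = (13 + 66) + 40 = 79 + 40 = 119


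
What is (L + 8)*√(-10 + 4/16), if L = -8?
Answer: 0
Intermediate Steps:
(L + 8)*√(-10 + 4/16) = (-8 + 8)*√(-10 + 4/16) = 0*√(-10 + 4*(1/16)) = 0*√(-10 + ¼) = 0*√(-39/4) = 0*(I*√39/2) = 0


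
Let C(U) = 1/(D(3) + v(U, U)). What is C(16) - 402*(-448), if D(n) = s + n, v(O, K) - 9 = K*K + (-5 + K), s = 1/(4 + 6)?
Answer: 502647946/2791 ≈ 1.8010e+5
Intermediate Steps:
s = ⅒ (s = 1/10 = ⅒ ≈ 0.10000)
v(O, K) = 4 + K + K² (v(O, K) = 9 + (K*K + (-5 + K)) = 9 + (K² + (-5 + K)) = 9 + (-5 + K + K²) = 4 + K + K²)
D(n) = ⅒ + n
C(U) = 1/(71/10 + U + U²) (C(U) = 1/((⅒ + 3) + (4 + U + U²)) = 1/(31/10 + (4 + U + U²)) = 1/(71/10 + U + U²))
C(16) - 402*(-448) = 10/(71 + 10*16 + 10*16²) - 402*(-448) = 10/(71 + 160 + 10*256) + 180096 = 10/(71 + 160 + 2560) + 180096 = 10/2791 + 180096 = 502647946/2791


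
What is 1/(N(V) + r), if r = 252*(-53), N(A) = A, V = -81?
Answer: -1/13437 ≈ -7.4421e-5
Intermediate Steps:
r = -13356
1/(N(V) + r) = 1/(-81 - 13356) = 1/(-13437) = -1/13437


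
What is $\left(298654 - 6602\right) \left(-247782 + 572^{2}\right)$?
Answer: $23189512904$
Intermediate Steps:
$\left(298654 - 6602\right) \left(-247782 + 572^{2}\right) = 292052 \left(-247782 + 327184\right) = 292052 \cdot 79402 = 23189512904$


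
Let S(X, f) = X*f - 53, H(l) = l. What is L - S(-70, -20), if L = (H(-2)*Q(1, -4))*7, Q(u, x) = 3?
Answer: -1389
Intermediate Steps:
S(X, f) = -53 + X*f
L = -42 (L = -2*3*7 = -6*7 = -42)
L - S(-70, -20) = -42 - (-53 - 70*(-20)) = -42 - (-53 + 1400) = -42 - 1*1347 = -42 - 1347 = -1389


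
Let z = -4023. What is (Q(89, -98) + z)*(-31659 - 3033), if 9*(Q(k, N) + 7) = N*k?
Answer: 520287488/3 ≈ 1.7343e+8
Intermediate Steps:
Q(k, N) = -7 + N*k/9 (Q(k, N) = -7 + (N*k)/9 = -7 + N*k/9)
(Q(89, -98) + z)*(-31659 - 3033) = ((-7 + (⅑)*(-98)*89) - 4023)*(-31659 - 3033) = ((-7 - 8722/9) - 4023)*(-34692) = (-8785/9 - 4023)*(-34692) = -44992/9*(-34692) = 520287488/3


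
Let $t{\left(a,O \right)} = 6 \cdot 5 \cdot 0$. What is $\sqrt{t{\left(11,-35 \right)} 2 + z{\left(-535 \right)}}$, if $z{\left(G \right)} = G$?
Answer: $i \sqrt{535} \approx 23.13 i$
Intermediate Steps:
$t{\left(a,O \right)} = 0$ ($t{\left(a,O \right)} = 30 \cdot 0 = 0$)
$\sqrt{t{\left(11,-35 \right)} 2 + z{\left(-535 \right)}} = \sqrt{0 \cdot 2 - 535} = \sqrt{0 - 535} = \sqrt{-535} = i \sqrt{535}$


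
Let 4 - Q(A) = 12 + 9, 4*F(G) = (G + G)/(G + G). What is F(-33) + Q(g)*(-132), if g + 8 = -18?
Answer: 8977/4 ≈ 2244.3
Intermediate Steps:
g = -26 (g = -8 - 18 = -26)
F(G) = 1/4 (F(G) = ((G + G)/(G + G))/4 = ((2*G)/((2*G)))/4 = ((2*G)*(1/(2*G)))/4 = (1/4)*1 = 1/4)
Q(A) = -17 (Q(A) = 4 - (12 + 9) = 4 - 1*21 = 4 - 21 = -17)
F(-33) + Q(g)*(-132) = 1/4 - 17*(-132) = 1/4 + 2244 = 8977/4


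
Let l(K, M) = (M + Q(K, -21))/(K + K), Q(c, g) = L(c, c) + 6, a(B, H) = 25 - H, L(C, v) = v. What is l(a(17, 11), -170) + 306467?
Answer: 4290463/14 ≈ 3.0646e+5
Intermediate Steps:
Q(c, g) = 6 + c (Q(c, g) = c + 6 = 6 + c)
l(K, M) = (6 + K + M)/(2*K) (l(K, M) = (M + (6 + K))/(K + K) = (6 + K + M)/((2*K)) = (6 + K + M)*(1/(2*K)) = (6 + K + M)/(2*K))
l(a(17, 11), -170) + 306467 = (6 + (25 - 1*11) - 170)/(2*(25 - 1*11)) + 306467 = (6 + (25 - 11) - 170)/(2*(25 - 11)) + 306467 = (½)*(6 + 14 - 170)/14 + 306467 = (½)*(1/14)*(-150) + 306467 = -75/14 + 306467 = 4290463/14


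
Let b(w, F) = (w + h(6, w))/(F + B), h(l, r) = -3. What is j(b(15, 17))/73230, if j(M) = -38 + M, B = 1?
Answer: -56/109845 ≈ -0.00050981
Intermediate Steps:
b(w, F) = (-3 + w)/(1 + F) (b(w, F) = (w - 3)/(F + 1) = (-3 + w)/(1 + F))
j(b(15, 17))/73230 = (-38 + (-3 + 15)/(1 + 17))/73230 = (-38 + 12/18)*(1/73230) = (-38 + (1/18)*12)*(1/73230) = (-38 + ⅔)*(1/73230) = -112/3*1/73230 = -56/109845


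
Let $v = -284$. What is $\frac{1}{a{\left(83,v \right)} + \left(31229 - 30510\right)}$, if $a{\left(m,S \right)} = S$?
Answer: $\frac{1}{435} \approx 0.0022989$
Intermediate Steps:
$\frac{1}{a{\left(83,v \right)} + \left(31229 - 30510\right)} = \frac{1}{-284 + \left(31229 - 30510\right)} = \frac{1}{-284 + 719} = \frac{1}{435}$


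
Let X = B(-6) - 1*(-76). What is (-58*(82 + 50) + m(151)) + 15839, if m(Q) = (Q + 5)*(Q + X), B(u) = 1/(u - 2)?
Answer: 87151/2 ≈ 43576.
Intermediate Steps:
B(u) = 1/(-2 + u)
X = 607/8 (X = 1/(-2 - 6) - 1*(-76) = 1/(-8) + 76 = -⅛ + 76 = 607/8 ≈ 75.875)
m(Q) = (5 + Q)*(607/8 + Q) (m(Q) = (Q + 5)*(Q + 607/8) = (5 + Q)*(607/8 + Q))
(-58*(82 + 50) + m(151)) + 15839 = (-58*(82 + 50) + (3035/8 + 151² + (647/8)*151)) + 15839 = (-58*132 + (3035/8 + 22801 + 97697/8)) + 15839 = (-7656 + 70785/2) + 15839 = 55473/2 + 15839 = 87151/2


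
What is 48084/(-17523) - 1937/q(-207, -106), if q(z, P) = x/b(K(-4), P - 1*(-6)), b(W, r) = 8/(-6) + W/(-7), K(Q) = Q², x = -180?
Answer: -25568087/613305 ≈ -41.689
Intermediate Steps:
b(W, r) = -4/3 - W/7 (b(W, r) = 8*(-⅙) + W*(-⅐) = -4/3 - W/7)
q(z, P) = 945/19 (q(z, P) = -180/(-4/3 - ⅐*(-4)²) = -180/(-4/3 - ⅐*16) = -180/(-4/3 - 16/7) = -180/(-76/21) = -180*(-21/76) = 945/19)
48084/(-17523) - 1937/q(-207, -106) = 48084/(-17523) - 1937/945/19 = 48084*(-1/17523) - 1937*19/945 = -16028/5841 - 36803/945 = -25568087/613305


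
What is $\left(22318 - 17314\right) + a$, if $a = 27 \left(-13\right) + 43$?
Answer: $4696$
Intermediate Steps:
$a = -308$ ($a = -351 + 43 = -308$)
$\left(22318 - 17314\right) + a = \left(22318 - 17314\right) - 308 = 5004 - 308 = 4696$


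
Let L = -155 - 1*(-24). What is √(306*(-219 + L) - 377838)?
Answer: 3*I*√53882 ≈ 696.38*I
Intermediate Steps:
L = -131 (L = -155 + 24 = -131)
√(306*(-219 + L) - 377838) = √(306*(-219 - 131) - 377838) = √(306*(-350) - 377838) = √(-107100 - 377838) = √(-484938) = 3*I*√53882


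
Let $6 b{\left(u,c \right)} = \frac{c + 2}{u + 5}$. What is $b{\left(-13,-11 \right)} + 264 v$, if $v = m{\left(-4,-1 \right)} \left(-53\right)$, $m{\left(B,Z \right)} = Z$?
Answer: $\frac{223875}{16} \approx 13992.0$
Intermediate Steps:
$b{\left(u,c \right)} = \frac{2 + c}{6 \left(5 + u\right)}$ ($b{\left(u,c \right)} = \frac{\left(c + 2\right) \frac{1}{u + 5}}{6} = \frac{\left(2 + c\right) \frac{1}{5 + u}}{6} = \frac{\frac{1}{5 + u} \left(2 + c\right)}{6} = \frac{2 + c}{6 \left(5 + u\right)}$)
$v = 53$ ($v = \left(-1\right) \left(-53\right) = 53$)
$b{\left(-13,-11 \right)} + 264 v = \frac{2 - 11}{6 \left(5 - 13\right)} + 264 \cdot 53 = \frac{1}{6} \frac{1}{-8} \left(-9\right) + 13992 = \frac{1}{6} \left(- \frac{1}{8}\right) \left(-9\right) + 13992 = \frac{3}{16} + 13992 = \frac{223875}{16}$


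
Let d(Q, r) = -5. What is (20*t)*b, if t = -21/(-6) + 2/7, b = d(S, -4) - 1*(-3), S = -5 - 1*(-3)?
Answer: -1060/7 ≈ -151.43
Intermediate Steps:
S = -2 (S = -5 + 3 = -2)
b = -2 (b = -5 - 1*(-3) = -5 + 3 = -2)
t = 53/14 (t = -21*(-⅙) + 2*(⅐) = 7/2 + 2/7 = 53/14 ≈ 3.7857)
(20*t)*b = (20*(53/14))*(-2) = (530/7)*(-2) = -1060/7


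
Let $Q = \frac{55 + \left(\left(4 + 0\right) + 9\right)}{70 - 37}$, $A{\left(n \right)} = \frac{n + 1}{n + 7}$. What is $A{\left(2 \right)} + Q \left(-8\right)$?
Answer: $- \frac{533}{33} \approx -16.152$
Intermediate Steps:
$A{\left(n \right)} = \frac{1 + n}{7 + n}$
$Q = \frac{68}{33}$ ($Q = \frac{55 + \left(4 + 9\right)}{33} = \left(55 + 13\right) \frac{1}{33} = 68 \cdot \frac{1}{33} = \frac{68}{33} \approx 2.0606$)
$A{\left(2 \right)} + Q \left(-8\right) = \frac{1 + 2}{7 + 2} + \frac{68}{33} \left(-8\right) = \frac{1}{9} \cdot 3 - \frac{544}{33} = \frac{1}{3} - \frac{544}{33} = - \frac{533}{33}$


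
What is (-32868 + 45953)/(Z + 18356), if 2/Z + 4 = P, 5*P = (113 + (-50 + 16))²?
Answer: 81401785/114192686 ≈ 0.71285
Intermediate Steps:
P = 6241/5 (P = (113 + (-50 + 16))²/5 = (113 - 34)²/5 = (⅕)*79² = (⅕)*6241 = 6241/5 ≈ 1248.2)
Z = 10/6221 (Z = 2/(-4 + 6241/5) = 2/(6221/5) = 2*(5/6221) = 10/6221 ≈ 0.0016075)
(-32868 + 45953)/(Z + 18356) = (-32868 + 45953)/(10/6221 + 18356) = 13085/(114192686/6221) = 13085*(6221/114192686) = 81401785/114192686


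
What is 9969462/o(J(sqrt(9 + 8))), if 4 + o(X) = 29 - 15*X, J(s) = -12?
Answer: 9969462/205 ≈ 48632.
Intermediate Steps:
o(X) = 25 - 15*X (o(X) = -4 + (29 - 15*X) = 25 - 15*X)
9969462/o(J(sqrt(9 + 8))) = 9969462/(25 - 15*(-12)) = 9969462/(25 + 180) = 9969462/205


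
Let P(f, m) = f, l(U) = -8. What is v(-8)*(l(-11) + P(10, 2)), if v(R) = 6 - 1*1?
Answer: 10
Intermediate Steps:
v(R) = 5 (v(R) = 6 - 1 = 5)
v(-8)*(l(-11) + P(10, 2)) = 5*(-8 + 10) = 5*2 = 10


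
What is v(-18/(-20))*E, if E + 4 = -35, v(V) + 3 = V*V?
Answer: 8541/100 ≈ 85.410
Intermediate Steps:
v(V) = -3 + V² (v(V) = -3 + V*V = -3 + V²)
E = -39 (E = -4 - 35 = -39)
v(-18/(-20))*E = (-3 + (-18/(-20))²)*(-39) = (-3 + (-18*(-1/20))²)*(-39) = (-3 + (9/10)²)*(-39) = (-3 + 81/100)*(-39) = -219/100*(-39) = 8541/100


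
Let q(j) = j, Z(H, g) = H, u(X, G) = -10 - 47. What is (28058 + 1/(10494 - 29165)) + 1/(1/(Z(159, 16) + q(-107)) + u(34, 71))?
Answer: 1552228556179/55322173 ≈ 28058.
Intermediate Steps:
u(X, G) = -57
(28058 + 1/(10494 - 29165)) + 1/(1/(Z(159, 16) + q(-107)) + u(34, 71)) = (28058 + 1/(10494 - 29165)) + 1/(1/(159 - 107) - 57) = (28058 + 1/(-18671)) + 1/(1/52 - 57) = (28058 - 1/18671) + 1/(1/52 - 57) = 523870917/18671 + 1/(-2963/52) = 523870917/18671 - 52/2963 = 1552228556179/55322173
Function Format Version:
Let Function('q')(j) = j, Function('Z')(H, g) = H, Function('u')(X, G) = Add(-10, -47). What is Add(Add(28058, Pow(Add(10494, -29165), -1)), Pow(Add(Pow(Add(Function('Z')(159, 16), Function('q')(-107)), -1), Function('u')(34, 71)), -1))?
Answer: Rational(1552228556179, 55322173) ≈ 28058.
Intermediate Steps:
Function('u')(X, G) = -57
Add(Add(28058, Pow(Add(10494, -29165), -1)), Pow(Add(Pow(Add(Function('Z')(159, 16), Function('q')(-107)), -1), Function('u')(34, 71)), -1)) = Add(Add(28058, Pow(Add(10494, -29165), -1)), Pow(Add(Pow(Add(159, -107), -1), -57), -1)) = Add(Add(28058, Pow(-18671, -1)), Pow(Add(Pow(52, -1), -57), -1)) = Add(Add(28058, Rational(-1, 18671)), Pow(Add(Rational(1, 52), -57), -1)) = Add(Rational(523870917, 18671), Pow(Rational(-2963, 52), -1)) = Add(Rational(523870917, 18671), Rational(-52, 2963)) = Rational(1552228556179, 55322173)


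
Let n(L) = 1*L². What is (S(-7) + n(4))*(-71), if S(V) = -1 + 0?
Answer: -1065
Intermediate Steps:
S(V) = -1
n(L) = L²
(S(-7) + n(4))*(-71) = (-1 + 4²)*(-71) = (-1 + 16)*(-71) = 15*(-71) = -1065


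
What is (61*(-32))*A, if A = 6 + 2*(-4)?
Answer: 3904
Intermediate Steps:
A = -2 (A = 6 - 8 = -2)
(61*(-32))*A = (61*(-32))*(-2) = -1952*(-2) = 3904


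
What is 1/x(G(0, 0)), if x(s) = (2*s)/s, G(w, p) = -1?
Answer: 1/2 ≈ 0.50000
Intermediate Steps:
x(s) = 2
1/x(G(0, 0)) = 1/2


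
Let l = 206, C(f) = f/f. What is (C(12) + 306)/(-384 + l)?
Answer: -307/178 ≈ -1.7247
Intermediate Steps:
C(f) = 1
(C(12) + 306)/(-384 + l) = (1 + 306)/(-384 + 206) = 307/(-178) = 307*(-1/178) = -307/178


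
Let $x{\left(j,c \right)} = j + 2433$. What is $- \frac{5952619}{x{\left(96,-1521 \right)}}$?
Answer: $- \frac{5952619}{2529} \approx -2353.7$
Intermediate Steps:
$x{\left(j,c \right)} = 2433 + j$
$- \frac{5952619}{x{\left(96,-1521 \right)}} = - \frac{5952619}{2433 + 96} = - \frac{5952619}{2529}$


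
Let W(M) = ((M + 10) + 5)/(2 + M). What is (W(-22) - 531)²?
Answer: 112635769/400 ≈ 2.8159e+5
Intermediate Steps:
W(M) = (15 + M)/(2 + M) (W(M) = ((10 + M) + 5)/(2 + M) = (15 + M)/(2 + M))
(W(-22) - 531)² = ((15 - 22)/(2 - 22) - 531)² = (-7/(-20) - 531)² = (-1/20*(-7) - 531)² = (7/20 - 531)² = (-10613/20)² = 112635769/400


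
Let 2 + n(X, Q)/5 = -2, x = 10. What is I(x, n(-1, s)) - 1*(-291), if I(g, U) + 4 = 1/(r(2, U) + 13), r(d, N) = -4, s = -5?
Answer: 2584/9 ≈ 287.11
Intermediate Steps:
n(X, Q) = -20 (n(X, Q) = -10 + 5*(-2) = -10 - 10 = -20)
I(g, U) = -35/9 (I(g, U) = -4 + 1/(-4 + 13) = -4 + 1/9 = -35/9)
I(x, n(-1, s)) - 1*(-291) = -35/9 - 1*(-291) = -35/9 + 291 = 2584/9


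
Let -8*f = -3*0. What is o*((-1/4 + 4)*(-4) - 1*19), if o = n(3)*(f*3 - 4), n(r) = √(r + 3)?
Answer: 136*√6 ≈ 333.13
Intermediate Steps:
f = 0 (f = -(-3)*0/8 = -⅛*0 = 0)
n(r) = √(3 + r)
o = -4*√6 (o = √(3 + 3)*(0*3 - 4) = √6*(0 - 4) = √6*(-4) = -4*√6 ≈ -9.7980)
o*((-1/4 + 4)*(-4) - 1*19) = (-4*√6)*((-1/4 + 4)*(-4) - 1*19) = (-4*√6)*((-1*¼ + 4)*(-4) - 19) = (-4*√6)*((-¼ + 4)*(-4) - 19) = (-4*√6)*((15/4)*(-4) - 19) = (-4*√6)*(-15 - 19) = -4*√6*(-34) = 136*√6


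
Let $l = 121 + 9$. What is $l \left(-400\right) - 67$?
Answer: $-52067$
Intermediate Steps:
$l = 130$
$l \left(-400\right) - 67 = 130 \left(-400\right) - 67 = -52000 - 67 = -52067$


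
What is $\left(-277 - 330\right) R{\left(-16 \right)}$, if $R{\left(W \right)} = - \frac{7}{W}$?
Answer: $- \frac{4249}{16} \approx -265.56$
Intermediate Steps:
$\left(-277 - 330\right) R{\left(-16 \right)} = \left(-277 - 330\right) \left(- \frac{7}{-16}\right) = - 607 \left(\left(-7\right) \left(- \frac{1}{16}\right)\right) = \left(-607\right) \frac{7}{16} = - \frac{4249}{16}$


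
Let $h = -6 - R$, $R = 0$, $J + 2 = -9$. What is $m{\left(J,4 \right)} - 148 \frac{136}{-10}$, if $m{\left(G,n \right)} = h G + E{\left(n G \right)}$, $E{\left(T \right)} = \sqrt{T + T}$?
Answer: $\frac{10394}{5} + 2 i \sqrt{22} \approx 2078.8 + 9.3808 i$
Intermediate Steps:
$J = -11$ ($J = -2 - 9 = -11$)
$h = -6$ ($h = -6 - 0 = -6 + 0 = -6$)
$E{\left(T \right)} = \sqrt{2} \sqrt{T}$ ($E{\left(T \right)} = \sqrt{2 T} = \sqrt{2} \sqrt{T}$)
$m{\left(G,n \right)} = - 6 G + \sqrt{2} \sqrt{G n}$ ($m{\left(G,n \right)} = - 6 G + \sqrt{2} \sqrt{n G} = - 6 G + \sqrt{2} \sqrt{G n}$)
$m{\left(J,4 \right)} - 148 \frac{136}{-10} = \left(\left(-6\right) \left(-11\right) + \sqrt{2} \sqrt{\left(-11\right) 4}\right) - 148 \frac{136}{-10} = \left(66 + \sqrt{2} \sqrt{-44}\right) - 148 \cdot 136 \left(- \frac{1}{10}\right) = \left(66 + \sqrt{2} \cdot 2 i \sqrt{11}\right) - - \frac{10064}{5} = \left(66 + 2 i \sqrt{22}\right) + \frac{10064}{5} = \frac{10394}{5} + 2 i \sqrt{22}$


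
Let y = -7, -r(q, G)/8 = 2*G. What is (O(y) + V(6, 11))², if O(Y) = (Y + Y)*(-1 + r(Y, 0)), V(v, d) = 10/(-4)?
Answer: 529/4 ≈ 132.25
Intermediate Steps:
r(q, G) = -16*G
V(v, d) = -5/2 (V(v, d) = 10*(-¼) = -5/2)
O(Y) = -2*Y (O(Y) = (Y + Y)*(-1 - 16*0) = (2*Y)*(-1 + 0) = (2*Y)*(-1) = -2*Y)
(O(y) + V(6, 11))² = (-2*(-7) - 5/2)² = (14 - 5/2)² = (23/2)² = 529/4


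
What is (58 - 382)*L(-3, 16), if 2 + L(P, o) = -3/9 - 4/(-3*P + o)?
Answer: 20196/25 ≈ 807.84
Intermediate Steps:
L(P, o) = -7/3 - 4/(o - 3*P) (L(P, o) = -2 + (-3/9 - 4/(-3*P + o)) = -2 + (-3*⅑ - 4/(o - 3*P)) = -2 + (-⅓ - 4/(o - 3*P)) = -7/3 - 4/(o - 3*P))
(58 - 382)*L(-3, 16) = (58 - 382)*((12 - 21*(-3) + 7*16)/(3*(-1*16 + 3*(-3)))) = -108*(12 + 63 + 112)/(-16 - 9) = -108*187/(-25) = -108*(-1)*187/25 = -324*(-187/75) = 20196/25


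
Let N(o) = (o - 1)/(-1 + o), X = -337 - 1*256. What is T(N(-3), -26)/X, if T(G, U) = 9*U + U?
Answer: 260/593 ≈ 0.43845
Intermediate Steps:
X = -593 (X = -337 - 256 = -593)
N(o) = 1 (N(o) = (-1 + o)/(-1 + o) = 1)
T(G, U) = 10*U
T(N(-3), -26)/X = (10*(-26))/(-593) = -260*(-1/593) = 260/593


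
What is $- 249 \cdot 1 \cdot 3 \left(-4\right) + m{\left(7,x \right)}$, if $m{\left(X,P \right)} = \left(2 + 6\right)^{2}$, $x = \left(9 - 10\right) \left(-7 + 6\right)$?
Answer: $3052$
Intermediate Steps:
$x = 1$ ($x = \left(-1\right) \left(-1\right) = 1$)
$m{\left(X,P \right)} = 64$ ($m{\left(X,P \right)} = 8^{2} = 64$)
$- 249 \cdot 1 \cdot 3 \left(-4\right) + m{\left(7,x \right)} = - 249 \cdot 1 \cdot 3 \left(-4\right) + 64 = - 249 \cdot 3 \left(-4\right) + 64 = \left(-249\right) \left(-12\right) + 64 = 2988 + 64 = 3052$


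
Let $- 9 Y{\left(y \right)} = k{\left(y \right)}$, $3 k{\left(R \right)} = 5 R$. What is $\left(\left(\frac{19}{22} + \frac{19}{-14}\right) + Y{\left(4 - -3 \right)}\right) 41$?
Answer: $- \frac{152561}{2079} \approx -73.382$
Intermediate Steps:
$k{\left(R \right)} = \frac{5 R}{3}$
$Y{\left(y \right)} = - \frac{5 y}{27}$ ($Y{\left(y \right)} = - \frac{\frac{5}{3} y}{9} = - \frac{5 y}{27}$)
$\left(\left(\frac{19}{22} + \frac{19}{-14}\right) + Y{\left(4 - -3 \right)}\right) 41 = \left(\left(\frac{19}{22} + \frac{19}{-14}\right) - \frac{5 \left(4 - -3\right)}{27}\right) 41 = \left(\left(19 \cdot \frac{1}{22} + 19 \left(- \frac{1}{14}\right)\right) - \frac{5 \left(4 + 3\right)}{27}\right) 41 = \left(\left(\frac{19}{22} - \frac{19}{14}\right) - \frac{35}{27}\right) 41 = \left(- \frac{38}{77} - \frac{35}{27}\right) 41 = \left(- \frac{3721}{2079}\right) 41 = - \frac{152561}{2079}$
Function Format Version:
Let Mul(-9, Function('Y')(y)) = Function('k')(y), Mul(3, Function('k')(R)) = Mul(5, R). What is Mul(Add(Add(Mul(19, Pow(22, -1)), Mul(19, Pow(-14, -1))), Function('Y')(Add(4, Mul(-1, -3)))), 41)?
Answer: Rational(-152561, 2079) ≈ -73.382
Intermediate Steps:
Function('k')(R) = Mul(Rational(5, 3), R) (Function('k')(R) = Mul(Rational(1, 3), Mul(5, R)) = Mul(Rational(5, 3), R))
Function('Y')(y) = Mul(Rational(-5, 27), y) (Function('Y')(y) = Mul(Rational(-1, 9), Mul(Rational(5, 3), y)) = Mul(Rational(-5, 27), y))
Mul(Add(Add(Mul(19, Pow(22, -1)), Mul(19, Pow(-14, -1))), Function('Y')(Add(4, Mul(-1, -3)))), 41) = Mul(Add(Add(Mul(19, Pow(22, -1)), Mul(19, Pow(-14, -1))), Mul(Rational(-5, 27), Add(4, Mul(-1, -3)))), 41) = Mul(Add(Add(Mul(19, Rational(1, 22)), Mul(19, Rational(-1, 14))), Mul(Rational(-5, 27), Add(4, 3))), 41) = Mul(Add(Add(Rational(19, 22), Rational(-19, 14)), Mul(Rational(-5, 27), 7)), 41) = Mul(Add(Rational(-38, 77), Rational(-35, 27)), 41) = Mul(Rational(-3721, 2079), 41) = Rational(-152561, 2079)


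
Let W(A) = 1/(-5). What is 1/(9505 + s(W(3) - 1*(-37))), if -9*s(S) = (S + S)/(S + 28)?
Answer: 729/6929053 ≈ 0.00010521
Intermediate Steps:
W(A) = -⅕
s(S) = -2*S/(9*(28 + S)) (s(S) = -(S + S)/(9*(S + 28)) = -2*S/(9*(28 + S)))
1/(9505 + s(W(3) - 1*(-37))) = 1/(9505 - 2*(-⅕ - 1*(-37))/(252 + 9*(-⅕ - 1*(-37)))) = 1/(9505 - 2*(-⅕ + 37)/(252 + 9*(-⅕ + 37))) = 1/(9505 - 2*184/5/(252 + 9*(184/5))) = 1/(9505 - 2*184/5/(252 + 1656/5)) = 1/(9505 - 2*184/5/2916/5) = 1/(9505 - 2*184/5*5/2916) = 1/(9505 - 92/729) = 1/(6929053/729) = 729/6929053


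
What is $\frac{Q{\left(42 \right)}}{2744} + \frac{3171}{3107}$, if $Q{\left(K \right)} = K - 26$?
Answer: $\frac{1093867}{1065701} \approx 1.0264$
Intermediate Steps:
$Q{\left(K \right)} = -26 + K$ ($Q{\left(K \right)} = K - 26 = -26 + K$)
$\frac{Q{\left(42 \right)}}{2744} + \frac{3171}{3107} = \frac{-26 + 42}{2744} + \frac{3171}{3107} = 16 \cdot \frac{1}{2744} + 3171 \cdot \frac{1}{3107} = \frac{2}{343} + \frac{3171}{3107} = \frac{1093867}{1065701}$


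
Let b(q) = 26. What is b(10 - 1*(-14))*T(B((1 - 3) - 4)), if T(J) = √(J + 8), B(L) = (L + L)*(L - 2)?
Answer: 52*√26 ≈ 265.15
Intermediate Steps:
B(L) = 2*L*(-2 + L) (B(L) = (2*L)*(-2 + L) = 2*L*(-2 + L))
T(J) = √(8 + J)
b(10 - 1*(-14))*T(B((1 - 3) - 4)) = 26*√(8 + 2*((1 - 3) - 4)*(-2 + ((1 - 3) - 4))) = 26*√(8 + 2*(-2 - 4)*(-2 + (-2 - 4))) = 26*√(8 + 2*(-6)*(-2 - 6)) = 26*√(8 + 2*(-6)*(-8)) = 26*√(8 + 96) = 26*√104 = 26*(2*√26) = 52*√26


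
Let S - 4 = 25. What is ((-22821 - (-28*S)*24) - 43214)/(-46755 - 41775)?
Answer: 46547/88530 ≈ 0.52578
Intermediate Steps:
S = 29 (S = 4 + 25 = 29)
((-22821 - (-28*S)*24) - 43214)/(-46755 - 41775) = ((-22821 - (-28*29)*24) - 43214)/(-46755 - 41775) = ((-22821 - (-812)*24) - 43214)/(-88530) = ((-22821 - 1*(-19488)) - 43214)*(-1/88530) = ((-22821 + 19488) - 43214)*(-1/88530) = (-3333 - 43214)*(-1/88530) = -46547*(-1/88530) = 46547/88530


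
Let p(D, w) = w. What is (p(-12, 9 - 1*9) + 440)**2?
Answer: 193600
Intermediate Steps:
(p(-12, 9 - 1*9) + 440)**2 = ((9 - 1*9) + 440)**2 = ((9 - 9) + 440)**2 = (0 + 440)**2 = 440**2 = 193600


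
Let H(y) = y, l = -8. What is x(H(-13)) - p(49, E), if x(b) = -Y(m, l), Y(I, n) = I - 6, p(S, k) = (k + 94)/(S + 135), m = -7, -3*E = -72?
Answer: 1137/92 ≈ 12.359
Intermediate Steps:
E = 24 (E = -⅓*(-72) = 24)
p(S, k) = (94 + k)/(135 + S)
Y(I, n) = -6 + I
x(b) = 13 (x(b) = -(-6 - 7) = -1*(-13) = 13)
x(H(-13)) - p(49, E) = 13 - (94 + 24)/(135 + 49) = 13 - 118/184 = 13 - 1*59/92 = 13 - 59/92 = 1137/92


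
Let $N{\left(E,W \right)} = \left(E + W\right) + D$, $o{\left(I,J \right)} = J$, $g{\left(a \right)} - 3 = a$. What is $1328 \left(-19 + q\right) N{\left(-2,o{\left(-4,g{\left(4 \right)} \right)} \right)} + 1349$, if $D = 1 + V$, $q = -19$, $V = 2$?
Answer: $-402363$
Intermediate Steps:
$g{\left(a \right)} = 3 + a$
$D = 3$ ($D = 1 + 2 = 3$)
$N{\left(E,W \right)} = 3 + E + W$ ($N{\left(E,W \right)} = \left(E + W\right) + 3 = 3 + E + W$)
$1328 \left(-19 + q\right) N{\left(-2,o{\left(-4,g{\left(4 \right)} \right)} \right)} + 1349 = 1328 \left(-19 - 19\right) \left(3 - 2 + \left(3 + 4\right)\right) + 1349 = 1328 \left(- 38 \left(3 - 2 + 7\right)\right) + 1349 = 1328 \left(\left(-38\right) 8\right) + 1349 = 1328 \left(-304\right) + 1349 = -403712 + 1349 = -402363$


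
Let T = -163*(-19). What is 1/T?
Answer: 1/3097 ≈ 0.00032289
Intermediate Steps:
T = 3097
1/T = 1/3097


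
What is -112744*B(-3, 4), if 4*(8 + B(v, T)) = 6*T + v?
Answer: 310046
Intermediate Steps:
B(v, T) = -8 + v/4 + 3*T/2 (B(v, T) = -8 + (6*T + v)/4 = -8 + (v + 6*T)/4 = -8 + (v/4 + 3*T/2) = -8 + v/4 + 3*T/2)
-112744*B(-3, 4) = -112744*(-8 + (1/4)*(-3) + (3/2)*4) = -112744*(-8 - 3/4 + 6) = -112744*(-11/4) = 310046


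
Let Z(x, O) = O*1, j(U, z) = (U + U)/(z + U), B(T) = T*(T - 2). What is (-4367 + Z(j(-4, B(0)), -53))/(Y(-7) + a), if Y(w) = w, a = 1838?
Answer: -4420/1831 ≈ -2.4140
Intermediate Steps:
B(T) = T*(-2 + T)
j(U, z) = 2*U/(U + z) (j(U, z) = (2*U)/(U + z) = 2*U/(U + z))
Z(x, O) = O
(-4367 + Z(j(-4, B(0)), -53))/(Y(-7) + a) = (-4367 - 53)/(-7 + 1838) = -4420/1831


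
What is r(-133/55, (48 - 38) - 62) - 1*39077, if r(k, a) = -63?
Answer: -39140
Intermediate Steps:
r(-133/55, (48 - 38) - 62) - 1*39077 = -63 - 1*39077 = -63 - 39077 = -39140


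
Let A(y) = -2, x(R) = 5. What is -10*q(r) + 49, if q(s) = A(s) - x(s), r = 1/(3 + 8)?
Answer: 119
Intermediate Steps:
r = 1/11 ≈ 0.090909
q(s) = -7 (q(s) = -2 - 1*5 = -2 - 5 = -7)
-10*q(r) + 49 = -10*(-7) + 49 = 70 + 49 = 119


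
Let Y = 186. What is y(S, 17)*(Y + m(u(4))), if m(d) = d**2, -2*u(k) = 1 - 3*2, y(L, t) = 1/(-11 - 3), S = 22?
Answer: -769/56 ≈ -13.732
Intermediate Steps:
y(L, t) = -1/14 (y(L, t) = 1/(-14) = -1/14)
u(k) = 5/2 (u(k) = -(1 - 3*2)/2 = -(1 - 6)/2 = -1/2*(-5) = 5/2)
y(S, 17)*(Y + m(u(4))) = -(186 + (5/2)**2)/14 = -(186 + 25/4)/14 = -1/14*769/4 = -769/56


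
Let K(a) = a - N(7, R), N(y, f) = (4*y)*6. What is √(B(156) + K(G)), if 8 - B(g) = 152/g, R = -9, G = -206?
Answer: 2*I*√139542/39 ≈ 19.157*I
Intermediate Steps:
N(y, f) = 24*y
B(g) = 8 - 152/g
K(a) = -168 + a (K(a) = a - 24*7 = a - 1*168 = a - 168 = -168 + a)
√(B(156) + K(G)) = √((8 - 152/156) + (-168 - 206)) = √((8 - 152*1/156) - 374) = √((8 - 38/39) - 374) = √(274/39 - 374) = √(-14312/39) = 2*I*√139542/39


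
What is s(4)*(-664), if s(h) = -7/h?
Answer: 1162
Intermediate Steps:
s(4)*(-664) = -7/4*(-664) = 1162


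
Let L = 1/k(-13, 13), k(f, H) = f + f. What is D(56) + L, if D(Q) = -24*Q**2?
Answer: -1956865/26 ≈ -75264.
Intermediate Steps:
k(f, H) = 2*f
L = -1/26 (L = 1/(2*(-13)) = 1/(-26) = -1/26 ≈ -0.038462)
D(56) + L = -24*56**2 - 1/26 = -24*3136 - 1/26 = -75264 - 1/26 = -1956865/26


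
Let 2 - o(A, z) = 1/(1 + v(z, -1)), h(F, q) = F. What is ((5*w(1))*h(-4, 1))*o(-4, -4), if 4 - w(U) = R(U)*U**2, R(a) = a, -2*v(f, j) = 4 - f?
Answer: -140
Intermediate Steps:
v(f, j) = -2 + f/2 (v(f, j) = -(4 - f)/2 = -2 + f/2)
w(U) = 4 - U**3 (w(U) = 4 - U*U**2 = 4 - U**3)
o(A, z) = 2 - 1/(-1 + z/2) (o(A, z) = 2 - 1/(1 + (-2 + z/2)) = 2 - 1/(-1 + z/2))
((5*w(1))*h(-4, 1))*o(-4, -4) = ((5*(4 - 1*1**3))*(-4))*(2*(-3 - 4)/(-2 - 4)) = ((5*(4 - 1*1))*(-4))*(2*(-7)/(-6)) = ((5*(4 - 1))*(-4))*(2*(-1/6)*(-7)) = ((5*3)*(-4))*(7/3) = (15*(-4))*(7/3) = -60*7/3 = -140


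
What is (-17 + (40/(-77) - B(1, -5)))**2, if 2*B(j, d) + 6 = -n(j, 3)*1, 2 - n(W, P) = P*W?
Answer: 5349969/23716 ≈ 225.58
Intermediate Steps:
n(W, P) = 2 - P*W
B(j, d) = -4 + 3*j/2 (B(j, d) = -3 + (-(2 - 1*3*j)*1)/2 = -3 + (-(2 - 3*j)*1)/2 = -3 + ((-2 + 3*j)*1)/2 = -3 + (-2 + 3*j)/2 = -3 + (-1 + 3*j/2) = -4 + 3*j/2)
(-17 + (40/(-77) - B(1, -5)))**2 = (-17 + (40/(-77) - (-4 + (3/2)*1)))**2 = (-17 + (40*(-1/77) - (-4 + 3/2)))**2 = (-17 + (-40/77 - 1*(-5/2)))**2 = (-17 + (-40/77 + 5/2))**2 = (-17 + 305/154)**2 = (-2313/154)**2 = 5349969/23716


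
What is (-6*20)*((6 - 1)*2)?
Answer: -1200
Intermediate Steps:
(-6*20)*((6 - 1)*2) = -600*2 = -120*10 = -1200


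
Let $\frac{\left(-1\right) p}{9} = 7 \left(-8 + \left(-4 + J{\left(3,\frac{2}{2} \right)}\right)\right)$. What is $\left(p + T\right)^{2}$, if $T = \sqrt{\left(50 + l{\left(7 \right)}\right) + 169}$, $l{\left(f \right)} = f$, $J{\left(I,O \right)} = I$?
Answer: $\left(567 + \sqrt{226}\right)^{2} \approx 3.3876 \cdot 10^{5}$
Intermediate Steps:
$T = \sqrt{226}$ ($T = \sqrt{\left(50 + 7\right) + 169} = \sqrt{57 + 169} = \sqrt{226} \approx 15.033$)
$p = 567$ ($p = - 9 \cdot 7 \left(-8 + \left(-4 + 3\right)\right) = - 9 \cdot 7 \left(-8 - 1\right) = - 9 \cdot 7 \left(-9\right) = \left(-9\right) \left(-63\right) = 567$)
$\left(p + T\right)^{2} = \left(567 + \sqrt{226}\right)^{2}$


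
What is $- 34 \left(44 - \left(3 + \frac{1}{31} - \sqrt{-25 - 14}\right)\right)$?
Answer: $- \frac{43180}{31} - 34 i \sqrt{39} \approx -1392.9 - 212.33 i$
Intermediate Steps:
$- 34 \left(44 - \left(3 + \frac{1}{31} - \sqrt{-25 - 14}\right)\right) = - 34 \left(44 - \left(\frac{94}{31} - i \sqrt{39}\right)\right) = - 34 \left(\frac{1270}{31} + i \sqrt{39}\right) = - \frac{43180}{31} - 34 i \sqrt{39}$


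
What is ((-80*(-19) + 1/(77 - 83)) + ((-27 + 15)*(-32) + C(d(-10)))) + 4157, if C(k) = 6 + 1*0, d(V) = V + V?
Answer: 36401/6 ≈ 6066.8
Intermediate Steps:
d(V) = 2*V
C(k) = 6 (C(k) = 6 + 0 = 6)
((-80*(-19) + 1/(77 - 83)) + ((-27 + 15)*(-32) + C(d(-10)))) + 4157 = ((-80*(-19) + 1/(77 - 83)) + ((-27 + 15)*(-32) + 6)) + 4157 = ((1520 + 1/(-6)) + (-12*(-32) + 6)) + 4157 = ((1520 - 1/6) + (384 + 6)) + 4157 = (9119/6 + 390) + 4157 = 11459/6 + 4157 = 36401/6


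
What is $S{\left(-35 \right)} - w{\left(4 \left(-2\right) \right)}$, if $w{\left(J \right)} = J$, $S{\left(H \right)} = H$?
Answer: $-27$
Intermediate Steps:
$S{\left(-35 \right)} - w{\left(4 \left(-2\right) \right)} = -35 - 4 \left(-2\right) = -35 - -8 = -35 + 8 = -27$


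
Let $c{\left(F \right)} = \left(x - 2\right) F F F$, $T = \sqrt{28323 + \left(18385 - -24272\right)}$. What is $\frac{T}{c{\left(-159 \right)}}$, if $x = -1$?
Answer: $\frac{26 \sqrt{105}}{12059037} \approx 2.2093 \cdot 10^{-5}$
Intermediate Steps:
$T = 26 \sqrt{105}$ ($T = \sqrt{28323 + \left(18385 + 24272\right)} = \sqrt{28323 + 42657} = \sqrt{70980} = 26 \sqrt{105} \approx 266.42$)
$c{\left(F \right)} = - 3 F^{3}$ ($c{\left(F \right)} = \left(-1 - 2\right) F F F = - 3 F F F = - 3 F^{2} F = - 3 F^{3}$)
$\frac{T}{c{\left(-159 \right)}} = \frac{26 \sqrt{105}}{\left(-3\right) \left(-159\right)^{3}} = \frac{26 \sqrt{105}}{\left(-3\right) \left(-4019679\right)} = \frac{26 \sqrt{105}}{12059037}$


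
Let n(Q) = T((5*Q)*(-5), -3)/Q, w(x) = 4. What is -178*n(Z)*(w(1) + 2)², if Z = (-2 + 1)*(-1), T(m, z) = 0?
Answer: 0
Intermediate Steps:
Z = 1 (Z = -1*(-1) = 1)
n(Q) = 0 (n(Q) = 0/Q = 0)
-178*n(Z)*(w(1) + 2)² = -0*(4 + 2)² = -0*6² = -0*36 = -178*0 = 0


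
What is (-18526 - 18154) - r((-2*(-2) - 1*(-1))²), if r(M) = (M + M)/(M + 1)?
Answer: -476865/13 ≈ -36682.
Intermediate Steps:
r(M) = 2*M/(1 + M) (r(M) = (2*M)/(1 + M) = 2*M/(1 + M))
(-18526 - 18154) - r((-2*(-2) - 1*(-1))²) = (-18526 - 18154) - 2*(-2*(-2) - 1*(-1))²/(1 + (-2*(-2) - 1*(-1))²) = -36680 - 2*(4 + 1)²/(1 + (4 + 1)²) = -36680 - 2*5²/(1 + 5²) = -36680 - 2*25/(1 + 25) = -36680 - 2*25/26 = -36680 - 1*25/13 = -36680 - 25/13 = -476865/13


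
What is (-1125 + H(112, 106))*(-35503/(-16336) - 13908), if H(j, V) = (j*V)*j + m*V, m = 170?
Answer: -305891862972015/16336 ≈ -1.8725e+10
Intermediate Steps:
H(j, V) = 170*V + V*j² (H(j, V) = (j*V)*j + 170*V = (V*j)*j + 170*V = V*j² + 170*V = 170*V + V*j²)
(-1125 + H(112, 106))*(-35503/(-16336) - 13908) = (-1125 + 106*(170 + 112²))*(-35503/(-16336) - 13908) = (-1125 + 106*(170 + 12544))*(-35503*(-1/16336) - 13908) = (-1125 + 106*12714)*(35503/16336 - 13908) = (-1125 + 1347684)*(-227165585/16336) = 1346559*(-227165585/16336) = -305891862972015/16336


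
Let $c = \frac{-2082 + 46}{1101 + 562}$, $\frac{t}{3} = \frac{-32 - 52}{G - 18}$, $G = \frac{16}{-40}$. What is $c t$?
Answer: $- \frac{641340}{38249} \approx -16.767$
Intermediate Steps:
$G = - \frac{2}{5}$ ($G = 16 \left(- \frac{1}{40}\right) = - \frac{2}{5} \approx -0.4$)
$t = \frac{315}{23}$ ($t = 3 \frac{-32 - 52}{- \frac{2}{5} - 18} = 3 \left(- \frac{84}{- \frac{92}{5}}\right) = 3 \left(\left(-84\right) \left(- \frac{5}{92}\right)\right) = 3 \cdot \frac{105}{23} = \frac{315}{23} \approx 13.696$)
$c = - \frac{2036}{1663} \approx -1.2243$
$c t = \left(- \frac{2036}{1663}\right) \frac{315}{23} = - \frac{641340}{38249}$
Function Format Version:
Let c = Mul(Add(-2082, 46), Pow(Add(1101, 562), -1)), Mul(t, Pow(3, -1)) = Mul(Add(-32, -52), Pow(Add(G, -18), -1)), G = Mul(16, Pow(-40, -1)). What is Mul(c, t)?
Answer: Rational(-641340, 38249) ≈ -16.767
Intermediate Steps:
G = Rational(-2, 5) (G = Mul(16, Rational(-1, 40)) = Rational(-2, 5) ≈ -0.40000)
t = Rational(315, 23) (t = Mul(3, Mul(Add(-32, -52), Pow(Add(Rational(-2, 5), -18), -1))) = Mul(3, Mul(-84, Pow(Rational(-92, 5), -1))) = Mul(3, Mul(-84, Rational(-5, 92))) = Mul(3, Rational(105, 23)) = Rational(315, 23) ≈ 13.696)
c = Rational(-2036, 1663) (c = Mul(-2036, Pow(1663, -1)) = Mul(-2036, Rational(1, 1663)) = Rational(-2036, 1663) ≈ -1.2243)
Mul(c, t) = Mul(Rational(-2036, 1663), Rational(315, 23)) = Rational(-641340, 38249)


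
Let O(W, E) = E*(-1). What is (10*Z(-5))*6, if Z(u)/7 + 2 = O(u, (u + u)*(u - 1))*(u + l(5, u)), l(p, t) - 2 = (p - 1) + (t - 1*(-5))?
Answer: -26040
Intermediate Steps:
O(W, E) = -E
l(p, t) = 6 + p + t (l(p, t) = 2 + ((p - 1) + (t - 1*(-5))) = 2 + ((-1 + p) + (t + 5)) = 2 + ((-1 + p) + (5 + t)) = 2 + (4 + p + t) = 6 + p + t)
Z(u) = -14 - 14*u*(-1 + u)*(11 + 2*u) (Z(u) = -14 + 7*((-(u + u)*(u - 1))*(u + (6 + 5 + u))) = -14 + 7*((-2*u*(-1 + u))*(u + (11 + u))) = -14 + 7*((-2*u*(-1 + u))*(11 + 2*u)) = -14 + 7*(-2*u*(-1 + u)*(11 + 2*u)) = -14 - 14*u*(-1 + u)*(11 + 2*u))
(10*Z(-5))*6 = (10*(-14 - 126*(-5)² - 28*(-5)³ + 154*(-5)))*6 = (10*(-14 - 126*25 - 28*(-125) - 770))*6 = (10*(-14 - 3150 + 3500 - 770))*6 = (10*(-434))*6 = -4340*6 = -26040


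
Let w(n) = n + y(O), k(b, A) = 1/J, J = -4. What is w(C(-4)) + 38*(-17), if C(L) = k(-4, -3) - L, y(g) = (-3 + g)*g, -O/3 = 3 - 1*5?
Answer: -2497/4 ≈ -624.25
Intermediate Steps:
O = 6 (O = -3*(3 - 1*5) = -3*(3 - 5) = -3*(-2) = 6)
y(g) = g*(-3 + g)
k(b, A) = -¼ (k(b, A) = 1/(-4) = -¼)
C(L) = -¼ - L
w(n) = 18 + n (w(n) = n + 6*(-3 + 6) = n + 6*3 = n + 18 = 18 + n)
w(C(-4)) + 38*(-17) = (18 + (-¼ - 1*(-4))) + 38*(-17) = (18 + (-¼ + 4)) - 646 = (18 + 15/4) - 646 = 87/4 - 646 = -2497/4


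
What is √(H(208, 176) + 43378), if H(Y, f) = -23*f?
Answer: 3*√4370 ≈ 198.32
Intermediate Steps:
√(H(208, 176) + 43378) = √(-23*176 + 43378) = √(-4048 + 43378) = √39330 = 3*√4370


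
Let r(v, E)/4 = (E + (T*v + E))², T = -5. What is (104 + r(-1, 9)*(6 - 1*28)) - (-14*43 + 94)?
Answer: -45940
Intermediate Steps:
r(v, E) = 4*(-5*v + 2*E)² (r(v, E) = 4*(E + (-5*v + E))² = 4*(E + (E - 5*v))² = 4*(-5*v + 2*E)²)
(104 + r(-1, 9)*(6 - 1*28)) - (-14*43 + 94) = (104 + (4*(-5*(-1) + 2*9)²)*(6 - 1*28)) - (-14*43 + 94) = (104 + (4*(5 + 18)²)*(6 - 28)) - (-602 + 94) = (104 + (4*23²)*(-22)) - 1*(-508) = (104 + (4*529)*(-22)) + 508 = (104 + 2116*(-22)) + 508 = (104 - 46552) + 508 = -46448 + 508 = -45940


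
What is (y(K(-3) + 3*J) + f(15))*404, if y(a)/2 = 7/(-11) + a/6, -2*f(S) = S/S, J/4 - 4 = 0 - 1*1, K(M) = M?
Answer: 41006/11 ≈ 3727.8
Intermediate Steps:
J = 12 (J = 16 + 4*(0 - 1*1) = 16 + 4*(0 - 1) = 16 + 4*(-1) = 16 - 4 = 12)
f(S) = -1/2 (f(S) = -S/(2*S) = -1/2*1 = -1/2)
y(a) = -14/11 + a/3 (y(a) = 2*(7/(-11) + a/6) = 2*(7*(-1/11) + a*(1/6)) = 2*(-7/11 + a/6) = -14/11 + a/3)
(y(K(-3) + 3*J) + f(15))*404 = ((-14/11 + (-3 + 3*12)/3) - 1/2)*404 = ((-14/11 + (-3 + 36)/3) - 1/2)*404 = ((-14/11 + (1/3)*33) - 1/2)*404 = ((-14/11 + 11) - 1/2)*404 = (107/11 - 1/2)*404 = (203/22)*404 = 41006/11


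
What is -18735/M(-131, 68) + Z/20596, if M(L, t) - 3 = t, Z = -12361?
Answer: -386743691/1462316 ≈ -264.47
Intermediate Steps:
M(L, t) = 3 + t
-18735/M(-131, 68) + Z/20596 = -18735/(3 + 68) - 12361/20596 = -18735/71 - 12361*1/20596 = -18735*1/71 - 12361/20596 = -18735/71 - 12361/20596 = -386743691/1462316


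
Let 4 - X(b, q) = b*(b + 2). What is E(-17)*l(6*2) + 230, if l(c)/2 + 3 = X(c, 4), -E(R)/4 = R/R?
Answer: 1566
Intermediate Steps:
E(R) = -4 (E(R) = -4*R/R = -4*1 = -4)
X(b, q) = 4 - b*(2 + b) (X(b, q) = 4 - b*(b + 2) = 4 - b*(2 + b))
l(c) = 2 - 4*c - 2*c² (l(c) = -6 + 2*(4 - c² - 2*c) = -6 + (8 - 4*c - 2*c²) = 2 - 4*c - 2*c²)
E(-17)*l(6*2) + 230 = -4*(2 - 24*2 - 2*(6*2)²) + 230 = -4*(2 - 4*12 - 2*12²) + 230 = -4*(2 - 48 - 2*144) + 230 = -4*(2 - 48 - 288) + 230 = -4*(-334) + 230 = 1336 + 230 = 1566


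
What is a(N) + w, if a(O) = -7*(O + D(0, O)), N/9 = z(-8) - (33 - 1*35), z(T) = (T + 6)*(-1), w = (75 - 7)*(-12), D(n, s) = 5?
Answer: -1103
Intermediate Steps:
w = -816 (w = 68*(-12) = -816)
z(T) = -6 - T (z(T) = (6 + T)*(-1) = -6 - T)
N = 36 (N = 9*((-6 - 1*(-8)) - (33 - 1*35)) = 9*((-6 + 8) - (33 - 35)) = 9*(2 - 1*(-2)) = 9*(2 + 2) = 9*4 = 36)
a(O) = -35 - 7*O (a(O) = -7*(O + 5) = -7*(5 + O) = -35 - 7*O)
a(N) + w = (-35 - 7*36) - 816 = (-35 - 252) - 816 = -287 - 816 = -1103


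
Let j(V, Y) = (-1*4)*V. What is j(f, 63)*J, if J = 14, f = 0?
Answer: 0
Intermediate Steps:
j(V, Y) = -4*V
j(f, 63)*J = -4*0*14 = 0*14 = 0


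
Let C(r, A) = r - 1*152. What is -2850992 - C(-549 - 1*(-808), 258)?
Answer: -2851099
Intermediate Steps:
C(r, A) = -152 + r (C(r, A) = r - 152 = -152 + r)
-2850992 - C(-549 - 1*(-808), 258) = -2850992 - (-152 + (-549 - 1*(-808))) = -2850992 - (-152 + (-549 + 808)) = -2850992 - (-152 + 259) = -2850992 - 1*107 = -2850992 - 107 = -2851099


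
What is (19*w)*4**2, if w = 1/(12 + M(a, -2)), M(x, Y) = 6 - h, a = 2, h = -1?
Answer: 16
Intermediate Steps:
M(x, Y) = 7 (M(x, Y) = 6 - 1*(-1) = 6 + 1 = 7)
w = 1/19 (w = 1/(12 + 7) = 1/19 ≈ 0.052632)
(19*w)*4**2 = (19*(1/19))*4**2 = 1*16 = 16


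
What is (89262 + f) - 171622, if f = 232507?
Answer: 150147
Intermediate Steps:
(89262 + f) - 171622 = (89262 + 232507) - 171622 = 321769 - 171622 = 150147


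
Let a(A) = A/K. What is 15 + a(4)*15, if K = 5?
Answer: 27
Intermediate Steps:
a(A) = A/5
15 + a(4)*15 = 15 + ((1/5)*4)*15 = 15 + (4/5)*15 = 15 + 12 = 27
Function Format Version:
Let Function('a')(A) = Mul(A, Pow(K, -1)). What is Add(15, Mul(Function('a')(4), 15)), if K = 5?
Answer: 27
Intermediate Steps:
Function('a')(A) = Mul(Rational(1, 5), A) (Function('a')(A) = Mul(A, Pow(5, -1)) = Mul(A, Rational(1, 5)) = Mul(Rational(1, 5), A))
Add(15, Mul(Function('a')(4), 15)) = Add(15, Mul(Mul(Rational(1, 5), 4), 15)) = Add(15, Mul(Rational(4, 5), 15)) = Add(15, 12) = 27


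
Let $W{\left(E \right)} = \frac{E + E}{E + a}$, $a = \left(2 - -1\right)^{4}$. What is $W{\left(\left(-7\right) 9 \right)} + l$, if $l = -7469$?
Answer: $-7476$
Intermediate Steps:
$a = 81$ ($a = \left(2 + 1\right)^{4} = 3^{4} = 81$)
$W{\left(E \right)} = \frac{2 E}{81 + E}$ ($W{\left(E \right)} = \frac{E + E}{E + 81} = \frac{2 E}{81 + E}$)
$W{\left(\left(-7\right) 9 \right)} + l = \frac{2 \left(\left(-7\right) 9\right)}{81 - 63} - 7469 = 2 \left(-63\right) \frac{1}{81 - 63} - 7469 = 2 \left(-63\right) \frac{1}{18} - 7469 = -7 - 7469 = -7476$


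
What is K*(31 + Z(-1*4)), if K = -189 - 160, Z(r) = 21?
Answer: -18148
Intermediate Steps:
K = -349
K*(31 + Z(-1*4)) = -349*(31 + 21) = -349*52 = -18148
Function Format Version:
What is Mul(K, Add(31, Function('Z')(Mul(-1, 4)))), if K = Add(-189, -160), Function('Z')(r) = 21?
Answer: -18148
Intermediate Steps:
K = -349
Mul(K, Add(31, Function('Z')(Mul(-1, 4)))) = Mul(-349, Add(31, 21)) = Mul(-349, 52) = -18148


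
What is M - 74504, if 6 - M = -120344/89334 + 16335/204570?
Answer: -2161003159835/29008026 ≈ -74497.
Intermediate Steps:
M = 210809269/29008026 (M = 6 - (-120344/89334 + 16335/204570) = 6 - (-120344*1/89334 + 16335*(1/204570)) = 6 - (-8596/6381 + 363/4546) = 6 - 1*(-36761113/29008026) = 6 + 36761113/29008026 = 210809269/29008026 ≈ 7.2673)
M - 74504 = 210809269/29008026 - 74504 = -2161003159835/29008026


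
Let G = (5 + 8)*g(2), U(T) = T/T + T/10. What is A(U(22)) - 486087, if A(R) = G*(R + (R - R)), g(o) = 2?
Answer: -2430019/5 ≈ -4.8600e+5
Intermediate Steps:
U(T) = 1 + T/10 (U(T) = 1 + T*(1/10) = 1 + T/10)
G = 26 (G = (5 + 8)*2 = 13*2 = 26)
A(R) = 26*R (A(R) = 26*(R + (R - R)) = 26*(R + 0) = 26*R)
A(U(22)) - 486087 = 26*(1 + (1/10)*22) - 486087 = 26*(1 + 11/5) - 486087 = 26*(16/5) - 486087 = 416/5 - 486087 = -2430019/5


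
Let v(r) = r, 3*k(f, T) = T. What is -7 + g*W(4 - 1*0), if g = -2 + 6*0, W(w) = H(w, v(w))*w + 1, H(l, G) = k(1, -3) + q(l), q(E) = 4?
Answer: -33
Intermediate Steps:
k(f, T) = T/3
H(l, G) = 3 (H(l, G) = (1/3)*(-3) + 4 = -1 + 4 = 3)
W(w) = 1 + 3*w (W(w) = 3*w + 1 = 1 + 3*w)
g = -2 (g = -2 + 0 = -2)
-7 + g*W(4 - 1*0) = -7 - 2*(1 + 3*(4 - 1*0)) = -7 - 2*(1 + 3*(4 + 0)) = -7 - 2*(1 + 3*4) = -7 - 2*(1 + 12) = -7 - 2*13 = -7 - 26 = -33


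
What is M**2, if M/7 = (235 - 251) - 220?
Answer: 2729104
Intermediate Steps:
M = -1652 (M = 7*((235 - 251) - 220) = 7*(-16 - 220) = 7*(-236) = -1652)
M**2 = (-1652)**2 = 2729104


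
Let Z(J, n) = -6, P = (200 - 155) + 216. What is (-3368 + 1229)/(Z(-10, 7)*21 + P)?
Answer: -713/45 ≈ -15.844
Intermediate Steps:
P = 261 (P = 45 + 216 = 261)
(-3368 + 1229)/(Z(-10, 7)*21 + P) = (-3368 + 1229)/(-6*21 + 261) = -2139/(-126 + 261) = -2139/135 = -2139*1/135 = -713/45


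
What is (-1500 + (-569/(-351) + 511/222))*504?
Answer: -1088054996/1443 ≈ -7.5402e+5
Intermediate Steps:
(-1500 + (-569/(-351) + 511/222))*504 = (-1500 + (-569*(-1/351) + 511*(1/222)))*504 = (-1500 + (569/351 + 511/222))*504 = (-1500 + 101893/25974)*504 = -38859107/25974*504 = -1088054996/1443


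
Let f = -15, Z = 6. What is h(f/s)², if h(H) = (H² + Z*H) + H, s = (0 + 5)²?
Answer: 9216/625 ≈ 14.746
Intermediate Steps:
s = 25 (s = 5² = 25)
h(H) = H² + 7*H (h(H) = (H² + 6*H) + H = H² + 7*H)
h(f/s)² = ((-15/25)*(7 - 15/25))² = ((-15*1/25)*(7 - 15*1/25))² = (-3*(7 - ⅗)/5)² = (-⅗*32/5)² = (-96/25)² = 9216/625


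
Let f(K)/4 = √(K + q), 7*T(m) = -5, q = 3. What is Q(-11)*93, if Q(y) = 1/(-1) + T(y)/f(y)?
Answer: -93 + 465*I*√2/112 ≈ -93.0 + 5.8715*I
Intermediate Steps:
T(m) = -5/7 (T(m) = (⅐)*(-5) = -5/7)
f(K) = 4*√(3 + K) (f(K) = 4*√(K + 3) = 4*√(3 + K))
Q(y) = -1 - 5/(28*√(3 + y)) (Q(y) = 1/(-1) - 5*1/(4*√(3 + y))/7 = 1*(-1) - 5/(28*√(3 + y)) = -1 - 5/(28*√(3 + y)))
Q(-11)*93 = (-1 - 5/(28*√(3 - 11)))*93 = (-1 - (-5)*I*√2/112)*93 = (-1 + 5*I*√2/112)*93 = -93 + 465*I*√2/112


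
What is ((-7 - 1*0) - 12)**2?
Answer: 361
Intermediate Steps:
((-7 - 1*0) - 12)**2 = ((-7 + 0) - 12)**2 = (-7 - 12)**2 = (-19)**2 = 361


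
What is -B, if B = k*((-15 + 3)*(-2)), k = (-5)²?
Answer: -600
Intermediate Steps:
k = 25
B = 600 (B = 25*((-15 + 3)*(-2)) = 25*(-12*(-2)) = 25*24 = 600)
-B = -1*600 = -600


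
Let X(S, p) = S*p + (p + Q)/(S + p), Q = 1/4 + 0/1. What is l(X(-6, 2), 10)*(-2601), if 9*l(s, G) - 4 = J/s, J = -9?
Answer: -91324/67 ≈ -1363.0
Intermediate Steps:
Q = ¼ (Q = 1*(¼) + 0*1 = ¼ + 0 = ¼ ≈ 0.25000)
X(S, p) = S*p + (¼ + p)/(S + p) (X(S, p) = S*p + (p + ¼)/(S + p) = S*p + (¼ + p)/(S + p))
l(s, G) = 4/9 - 1/s (l(s, G) = 4/9 + (-9/s)/9 = 4/9 - 1/s)
l(X(-6, 2), 10)*(-2601) = (4/9 - 1/((¼ + 2 - 6*2² + 2*(-6)²)/(-6 + 2)))*(-2601) = (4/9 - 1/((¼ + 2 - 6*4 + 2*36)/(-4)))*(-2601) = (4/9 - 1/((-(¼ + 2 - 24 + 72)/4)))*(-2601) = (4/9 - 1/((-¼*201/4)))*(-2601) = (4/9 - 1/(-201/16))*(-2601) = (4/9 - 1*(-16/201))*(-2601) = (4/9 + 16/201)*(-2601) = (316/603)*(-2601) = -91324/67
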